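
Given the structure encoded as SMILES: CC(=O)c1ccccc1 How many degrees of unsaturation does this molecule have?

Molecular formula: C8H8O.
DoU = (2C + 2 + N − H − X) / 2, where X is the halogen count and O/S are ignored.
    = (2·8 + 2 + 0 − 8 − 0) / 2 = 10 / 2 = 5.

5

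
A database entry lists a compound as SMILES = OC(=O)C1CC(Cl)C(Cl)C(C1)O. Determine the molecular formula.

C7H10Cl2O3

Walk through each heavy atom and fill implicit hydrogens from standard valence (C 4, N 3, O 2, S 2, halogen 1):
  atom 1: O, bond orders sum to 1 (valence 2) → 1 H
  atom 2: C, bond orders sum to 4 (valence 4) → 0 H
  atom 3: O, bond orders sum to 2 (valence 2) → 0 H
  atom 4: C, bond orders sum to 3 (valence 4) → 1 H
  atom 5: C, bond orders sum to 2 (valence 4) → 2 H
  atom 6: C, bond orders sum to 3 (valence 4) → 1 H
  atom 7: Cl (halogen, monovalent) → 0 H
  atom 8: C, bond orders sum to 3 (valence 4) → 1 H
  atom 9: Cl (halogen, monovalent) → 0 H
  atom 10: C, bond orders sum to 3 (valence 4) → 1 H
  atom 11: C, bond orders sum to 2 (valence 4) → 2 H
  atom 12: O, bond orders sum to 1 (valence 2) → 1 H
Totals → C:7, H:10, Cl:2, O:3.
In Hill order: C7H10Cl2O3.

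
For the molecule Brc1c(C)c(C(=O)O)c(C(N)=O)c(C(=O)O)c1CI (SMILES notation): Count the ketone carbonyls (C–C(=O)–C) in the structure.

Scan the SMILES for the ketone motif — none present.
Groups that are present: 1 amide, 2 carboxylic acid.

0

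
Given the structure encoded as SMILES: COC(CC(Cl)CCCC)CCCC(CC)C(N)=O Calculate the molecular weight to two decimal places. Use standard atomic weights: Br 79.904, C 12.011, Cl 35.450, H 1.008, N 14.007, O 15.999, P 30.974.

First, the molecular formula is C15H30ClNO2 (counting implicit H from valence).
  C: 15 × 12.011 = 180.165
  Cl: 1 × 35.450 = 35.450
  H: 30 × 1.008 = 30.240
  N: 1 × 14.007 = 14.007
  O: 2 × 15.999 = 31.998
Sum: 15×12.011 + 1×35.450 + 30×1.008 + 1×14.007 + 2×15.999 = 291.860 → 291.86 g/mol.

291.86 g/mol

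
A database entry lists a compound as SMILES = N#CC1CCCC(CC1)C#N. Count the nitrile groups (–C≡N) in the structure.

2

The nitrile motif appears at heavy-atom positions 2, 10 in the SMILES.
Nitrile count: 2.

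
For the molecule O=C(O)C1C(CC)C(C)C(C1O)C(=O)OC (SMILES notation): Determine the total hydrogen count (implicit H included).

18

Walk through each heavy atom and fill implicit hydrogens from standard valence (C 4, N 3, O 2, S 2, halogen 1):
  atom 1: O, bond orders sum to 2 (valence 2) → 0 H
  atom 2: C, bond orders sum to 4 (valence 4) → 0 H
  atom 3: O, bond orders sum to 1 (valence 2) → 1 H
  atom 4: C, bond orders sum to 3 (valence 4) → 1 H
  atom 5: C, bond orders sum to 3 (valence 4) → 1 H
  atom 6: C, bond orders sum to 2 (valence 4) → 2 H
  atom 7: C, bond orders sum to 1 (valence 4) → 3 H
  atom 8: C, bond orders sum to 3 (valence 4) → 1 H
  atom 9: C, bond orders sum to 1 (valence 4) → 3 H
  atom 10: C, bond orders sum to 3 (valence 4) → 1 H
  atom 11: C, bond orders sum to 3 (valence 4) → 1 H
  atom 12: O, bond orders sum to 1 (valence 2) → 1 H
  atom 13: C, bond orders sum to 4 (valence 4) → 0 H
  atom 14: O, bond orders sum to 2 (valence 2) → 0 H
  atom 15: O, bond orders sum to 2 (valence 2) → 0 H
  atom 16: C, bond orders sum to 1 (valence 4) → 3 H
Total hydrogens: 18.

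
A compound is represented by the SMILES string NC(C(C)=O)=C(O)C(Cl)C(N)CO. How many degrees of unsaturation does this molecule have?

2

Molecular formula: C7H13ClN2O3.
DoU = (2C + 2 + N − H − X) / 2, where X is the halogen count and O/S are ignored.
    = (2·7 + 2 + 2 − 13 − 1) / 2 = 4 / 2 = 2.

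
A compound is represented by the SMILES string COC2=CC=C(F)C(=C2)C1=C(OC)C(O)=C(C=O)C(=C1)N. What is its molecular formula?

Walk through each heavy atom and fill implicit hydrogens from standard valence (C 4, N 3, O 2, S 2, halogen 1):
  atom 1: C, bond orders sum to 1 (valence 4) → 3 H
  atom 2: O, bond orders sum to 2 (valence 2) → 0 H
  atom 3: C, bond orders sum to 4 (valence 4) → 0 H
  atom 4: C, bond orders sum to 3 (valence 4) → 1 H
  atom 5: C, bond orders sum to 3 (valence 4) → 1 H
  atom 6: C, bond orders sum to 4 (valence 4) → 0 H
  atom 7: F (halogen, monovalent) → 0 H
  atom 8: C, bond orders sum to 4 (valence 4) → 0 H
  atom 9: C, bond orders sum to 3 (valence 4) → 1 H
  atom 10: C, bond orders sum to 4 (valence 4) → 0 H
  atom 11: C, bond orders sum to 4 (valence 4) → 0 H
  atom 12: O, bond orders sum to 2 (valence 2) → 0 H
  atom 13: C, bond orders sum to 1 (valence 4) → 3 H
  atom 14: C, bond orders sum to 4 (valence 4) → 0 H
  atom 15: O, bond orders sum to 1 (valence 2) → 1 H
  atom 16: C, bond orders sum to 4 (valence 4) → 0 H
  atom 17: C, bond orders sum to 3 (valence 4) → 1 H
  atom 18: O, bond orders sum to 2 (valence 2) → 0 H
  atom 19: C, bond orders sum to 4 (valence 4) → 0 H
  atom 20: C, bond orders sum to 3 (valence 4) → 1 H
  atom 21: N, bond orders sum to 1 (valence 3) → 2 H
Totals → C:15, H:14, F:1, N:1, O:4.
In Hill order: C15H14FNO4.

C15H14FNO4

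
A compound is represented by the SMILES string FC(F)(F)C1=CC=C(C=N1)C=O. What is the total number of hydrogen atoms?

4

Walk through each heavy atom and fill implicit hydrogens from standard valence (C 4, N 3, O 2, S 2, halogen 1):
  atom 1: F (halogen, monovalent) → 0 H
  atom 2: C, bond orders sum to 4 (valence 4) → 0 H
  atom 3: F (halogen, monovalent) → 0 H
  atom 4: F (halogen, monovalent) → 0 H
  atom 5: C, bond orders sum to 4 (valence 4) → 0 H
  atom 6: C, bond orders sum to 3 (valence 4) → 1 H
  atom 7: C, bond orders sum to 3 (valence 4) → 1 H
  atom 8: C, bond orders sum to 4 (valence 4) → 0 H
  atom 9: C, bond orders sum to 3 (valence 4) → 1 H
  atom 10: N, bond orders sum to 3 (valence 3) → 0 H
  atom 11: C, bond orders sum to 3 (valence 4) → 1 H
  atom 12: O, bond orders sum to 2 (valence 2) → 0 H
Total hydrogens: 4.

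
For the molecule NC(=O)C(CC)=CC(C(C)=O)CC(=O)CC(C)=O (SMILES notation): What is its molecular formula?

C13H19NO4

Walk through each heavy atom and fill implicit hydrogens from standard valence (C 4, N 3, O 2, S 2, halogen 1):
  atom 1: N, bond orders sum to 1 (valence 3) → 2 H
  atom 2: C, bond orders sum to 4 (valence 4) → 0 H
  atom 3: O, bond orders sum to 2 (valence 2) → 0 H
  atom 4: C, bond orders sum to 4 (valence 4) → 0 H
  atom 5: C, bond orders sum to 2 (valence 4) → 2 H
  atom 6: C, bond orders sum to 1 (valence 4) → 3 H
  atom 7: C, bond orders sum to 3 (valence 4) → 1 H
  atom 8: C, bond orders sum to 3 (valence 4) → 1 H
  atom 9: C, bond orders sum to 4 (valence 4) → 0 H
  atom 10: C, bond orders sum to 1 (valence 4) → 3 H
  atom 11: O, bond orders sum to 2 (valence 2) → 0 H
  atom 12: C, bond orders sum to 2 (valence 4) → 2 H
  atom 13: C, bond orders sum to 4 (valence 4) → 0 H
  atom 14: O, bond orders sum to 2 (valence 2) → 0 H
  atom 15: C, bond orders sum to 2 (valence 4) → 2 H
  atom 16: C, bond orders sum to 4 (valence 4) → 0 H
  atom 17: C, bond orders sum to 1 (valence 4) → 3 H
  atom 18: O, bond orders sum to 2 (valence 2) → 0 H
Totals → C:13, H:19, N:1, O:4.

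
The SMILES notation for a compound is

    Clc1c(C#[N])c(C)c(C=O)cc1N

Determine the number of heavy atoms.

Every atom symbol written in the SMILES (organic subset) is one heavy atom; implicit H are not written.
Heavy atoms by element → C:9, Cl:1, N:2, O:1.
Total: 13.

13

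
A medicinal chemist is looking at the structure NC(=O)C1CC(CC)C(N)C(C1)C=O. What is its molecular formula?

C10H18N2O2

Walk through each heavy atom and fill implicit hydrogens from standard valence (C 4, N 3, O 2, S 2, halogen 1):
  atom 1: N, bond orders sum to 1 (valence 3) → 2 H
  atom 2: C, bond orders sum to 4 (valence 4) → 0 H
  atom 3: O, bond orders sum to 2 (valence 2) → 0 H
  atom 4: C, bond orders sum to 3 (valence 4) → 1 H
  atom 5: C, bond orders sum to 2 (valence 4) → 2 H
  atom 6: C, bond orders sum to 3 (valence 4) → 1 H
  atom 7: C, bond orders sum to 2 (valence 4) → 2 H
  atom 8: C, bond orders sum to 1 (valence 4) → 3 H
  atom 9: C, bond orders sum to 3 (valence 4) → 1 H
  atom 10: N, bond orders sum to 1 (valence 3) → 2 H
  atom 11: C, bond orders sum to 3 (valence 4) → 1 H
  atom 12: C, bond orders sum to 2 (valence 4) → 2 H
  atom 13: C, bond orders sum to 3 (valence 4) → 1 H
  atom 14: O, bond orders sum to 2 (valence 2) → 0 H
Totals → C:10, H:18, N:2, O:2.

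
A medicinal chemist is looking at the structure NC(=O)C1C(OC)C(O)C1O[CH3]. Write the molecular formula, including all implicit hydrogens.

Walk through each heavy atom and fill implicit hydrogens from standard valence (C 4, N 3, O 2, S 2, halogen 1):
  atom 1: N, bond orders sum to 1 (valence 3) → 2 H
  atom 2: C, bond orders sum to 4 (valence 4) → 0 H
  atom 3: O, bond orders sum to 2 (valence 2) → 0 H
  atom 4: C, bond orders sum to 3 (valence 4) → 1 H
  atom 5: C, bond orders sum to 3 (valence 4) → 1 H
  atom 6: O, bond orders sum to 2 (valence 2) → 0 H
  atom 7: C, bond orders sum to 1 (valence 4) → 3 H
  atom 8: C, bond orders sum to 3 (valence 4) → 1 H
  atom 9: O, bond orders sum to 1 (valence 2) → 1 H
  atom 10: C, bond orders sum to 3 (valence 4) → 1 H
  atom 11: O, bond orders sum to 2 (valence 2) → 0 H
  atom 12: C with explicit H count 3
Totals → C:7, H:13, N:1, O:4.
In Hill order: C7H13NO4.

C7H13NO4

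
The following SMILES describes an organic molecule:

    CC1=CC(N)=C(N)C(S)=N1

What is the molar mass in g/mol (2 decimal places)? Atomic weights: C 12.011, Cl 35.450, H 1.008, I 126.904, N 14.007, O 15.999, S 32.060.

First, the molecular formula is C6H9N3S (counting implicit H from valence).
  C: 6 × 12.011 = 72.066
  H: 9 × 1.008 = 9.072
  N: 3 × 14.007 = 42.021
  S: 1 × 32.060 = 32.060
Sum: 6×12.011 + 9×1.008 + 3×14.007 + 1×32.060 = 155.219 → 155.22 g/mol.

155.22 g/mol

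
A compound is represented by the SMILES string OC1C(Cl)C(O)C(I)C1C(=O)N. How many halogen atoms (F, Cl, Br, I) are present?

2

Halogen atoms appear at heavy-atom positions 4, 8 (1×Cl, 1×I).
Other groups present: 1 amide, 2 hydroxyl.
Halogen count: 2.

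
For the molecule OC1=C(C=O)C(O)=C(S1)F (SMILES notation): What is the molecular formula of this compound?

C5H3FO3S

Walk through each heavy atom and fill implicit hydrogens from standard valence (C 4, N 3, O 2, S 2, halogen 1):
  atom 1: O, bond orders sum to 1 (valence 2) → 1 H
  atom 2: C, bond orders sum to 4 (valence 4) → 0 H
  atom 3: C, bond orders sum to 4 (valence 4) → 0 H
  atom 4: C, bond orders sum to 3 (valence 4) → 1 H
  atom 5: O, bond orders sum to 2 (valence 2) → 0 H
  atom 6: C, bond orders sum to 4 (valence 4) → 0 H
  atom 7: O, bond orders sum to 1 (valence 2) → 1 H
  atom 8: C, bond orders sum to 4 (valence 4) → 0 H
  atom 9: S, bond orders sum to 2 (valence 2) → 0 H
  atom 10: F (halogen, monovalent) → 0 H
Totals → C:5, H:3, F:1, O:3, S:1.
In Hill order: C5H3FO3S.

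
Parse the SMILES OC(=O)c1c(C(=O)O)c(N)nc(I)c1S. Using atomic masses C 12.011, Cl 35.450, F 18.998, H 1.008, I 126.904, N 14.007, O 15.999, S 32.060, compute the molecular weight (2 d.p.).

340.09 g/mol

First, the molecular formula is C7H5IN2O4S (counting implicit H from valence).
  C: 7 × 12.011 = 84.077
  H: 5 × 1.008 = 5.040
  I: 1 × 126.904 = 126.904
  N: 2 × 14.007 = 28.014
  O: 4 × 15.999 = 63.996
  S: 1 × 32.060 = 32.060
Sum: 7×12.011 + 5×1.008 + 1×126.904 + 2×14.007 + 4×15.999 + 1×32.060 = 340.091 → 340.09 g/mol.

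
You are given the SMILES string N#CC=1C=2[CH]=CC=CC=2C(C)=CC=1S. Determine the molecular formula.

C12H9NS

Walk through each heavy atom and fill implicit hydrogens from standard valence (C 4, N 3, O 2, S 2, halogen 1):
  atom 1: N, bond orders sum to 3 (valence 3) → 0 H
  atom 2: C, bond orders sum to 4 (valence 4) → 0 H
  atom 3: C, bond orders sum to 4 (valence 4) → 0 H
  atom 4: C, bond orders sum to 4 (valence 4) → 0 H
  atom 5: C with explicit H count 1
  atom 6: C, bond orders sum to 3 (valence 4) → 1 H
  atom 7: C, bond orders sum to 3 (valence 4) → 1 H
  atom 8: C, bond orders sum to 3 (valence 4) → 1 H
  atom 9: C, bond orders sum to 4 (valence 4) → 0 H
  atom 10: C, bond orders sum to 4 (valence 4) → 0 H
  atom 11: C, bond orders sum to 1 (valence 4) → 3 H
  atom 12: C, bond orders sum to 3 (valence 4) → 1 H
  atom 13: C, bond orders sum to 4 (valence 4) → 0 H
  atom 14: S, bond orders sum to 1 (valence 2) → 1 H
Totals → C:12, H:9, N:1, S:1.
In Hill order: C12H9NS.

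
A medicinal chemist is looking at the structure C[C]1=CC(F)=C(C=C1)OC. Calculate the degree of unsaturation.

4

Degree of unsaturation = (number of rings) + (number of π bonds).
Ring closures in the SMILES: 1.
π bonds: 3 double bonds (each 1 DoU) → 3 DoU from unsaturation.
Total DoU = 1 + 3 = 4.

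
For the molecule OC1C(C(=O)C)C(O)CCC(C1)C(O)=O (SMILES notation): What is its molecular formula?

Walk through each heavy atom and fill implicit hydrogens from standard valence (C 4, N 3, O 2, S 2, halogen 1):
  atom 1: O, bond orders sum to 1 (valence 2) → 1 H
  atom 2: C, bond orders sum to 3 (valence 4) → 1 H
  atom 3: C, bond orders sum to 3 (valence 4) → 1 H
  atom 4: C, bond orders sum to 4 (valence 4) → 0 H
  atom 5: O, bond orders sum to 2 (valence 2) → 0 H
  atom 6: C, bond orders sum to 1 (valence 4) → 3 H
  atom 7: C, bond orders sum to 3 (valence 4) → 1 H
  atom 8: O, bond orders sum to 1 (valence 2) → 1 H
  atom 9: C, bond orders sum to 2 (valence 4) → 2 H
  atom 10: C, bond orders sum to 2 (valence 4) → 2 H
  atom 11: C, bond orders sum to 3 (valence 4) → 1 H
  atom 12: C, bond orders sum to 2 (valence 4) → 2 H
  atom 13: C, bond orders sum to 4 (valence 4) → 0 H
  atom 14: O, bond orders sum to 1 (valence 2) → 1 H
  atom 15: O, bond orders sum to 2 (valence 2) → 0 H
Totals → C:10, H:16, O:5.

C10H16O5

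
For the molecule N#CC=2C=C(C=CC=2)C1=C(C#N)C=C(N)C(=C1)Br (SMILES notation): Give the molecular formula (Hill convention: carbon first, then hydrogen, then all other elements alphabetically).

C14H8BrN3

Walk through each heavy atom and fill implicit hydrogens from standard valence (C 4, N 3, O 2, S 2, halogen 1):
  atom 1: N, bond orders sum to 3 (valence 3) → 0 H
  atom 2: C, bond orders sum to 4 (valence 4) → 0 H
  atom 3: C, bond orders sum to 4 (valence 4) → 0 H
  atom 4: C, bond orders sum to 3 (valence 4) → 1 H
  atom 5: C, bond orders sum to 4 (valence 4) → 0 H
  atom 6: C, bond orders sum to 3 (valence 4) → 1 H
  atom 7: C, bond orders sum to 3 (valence 4) → 1 H
  atom 8: C, bond orders sum to 3 (valence 4) → 1 H
  atom 9: C, bond orders sum to 4 (valence 4) → 0 H
  atom 10: C, bond orders sum to 4 (valence 4) → 0 H
  atom 11: C, bond orders sum to 4 (valence 4) → 0 H
  atom 12: N, bond orders sum to 3 (valence 3) → 0 H
  atom 13: C, bond orders sum to 3 (valence 4) → 1 H
  atom 14: C, bond orders sum to 4 (valence 4) → 0 H
  atom 15: N, bond orders sum to 1 (valence 3) → 2 H
  atom 16: C, bond orders sum to 4 (valence 4) → 0 H
  atom 17: C, bond orders sum to 3 (valence 4) → 1 H
  atom 18: Br (halogen, monovalent) → 0 H
Totals → C:14, H:8, Br:1, N:3.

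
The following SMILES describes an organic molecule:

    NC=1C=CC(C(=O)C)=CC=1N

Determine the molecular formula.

Walk through each heavy atom and fill implicit hydrogens from standard valence (C 4, N 3, O 2, S 2, halogen 1):
  atom 1: N, bond orders sum to 1 (valence 3) → 2 H
  atom 2: C, bond orders sum to 4 (valence 4) → 0 H
  atom 3: C, bond orders sum to 3 (valence 4) → 1 H
  atom 4: C, bond orders sum to 3 (valence 4) → 1 H
  atom 5: C, bond orders sum to 4 (valence 4) → 0 H
  atom 6: C, bond orders sum to 4 (valence 4) → 0 H
  atom 7: O, bond orders sum to 2 (valence 2) → 0 H
  atom 8: C, bond orders sum to 1 (valence 4) → 3 H
  atom 9: C, bond orders sum to 3 (valence 4) → 1 H
  atom 10: C, bond orders sum to 4 (valence 4) → 0 H
  atom 11: N, bond orders sum to 1 (valence 3) → 2 H
Totals → C:8, H:10, N:2, O:1.
In Hill order: C8H10N2O.

C8H10N2O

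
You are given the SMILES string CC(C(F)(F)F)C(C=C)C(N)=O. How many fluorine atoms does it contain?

Scan the SMILES for F atoms (remember two-letter symbols like Cl and Br are single atoms).
Fluorine count: 3.

3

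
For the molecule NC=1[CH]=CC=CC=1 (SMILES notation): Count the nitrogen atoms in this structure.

1

Scan the SMILES for N atoms (remember two-letter symbols like Cl and Br are single atoms).
Nitrogen count: 1.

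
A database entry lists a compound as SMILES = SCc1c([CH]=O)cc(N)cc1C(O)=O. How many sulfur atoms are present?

Scan the SMILES for S atoms (remember two-letter symbols like Cl and Br are single atoms).
Sulfur count: 1.

1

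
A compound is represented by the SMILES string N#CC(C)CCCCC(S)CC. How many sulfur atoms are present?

Scan the SMILES for S atoms (remember two-letter symbols like Cl and Br are single atoms).
Sulfur count: 1.

1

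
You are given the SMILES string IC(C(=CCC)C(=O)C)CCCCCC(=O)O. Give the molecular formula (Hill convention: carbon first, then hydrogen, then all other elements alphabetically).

Walk through each heavy atom and fill implicit hydrogens from standard valence (C 4, N 3, O 2, S 2, halogen 1):
  atom 1: I (halogen, monovalent) → 0 H
  atom 2: C, bond orders sum to 3 (valence 4) → 1 H
  atom 3: C, bond orders sum to 4 (valence 4) → 0 H
  atom 4: C, bond orders sum to 3 (valence 4) → 1 H
  atom 5: C, bond orders sum to 2 (valence 4) → 2 H
  atom 6: C, bond orders sum to 1 (valence 4) → 3 H
  atom 7: C, bond orders sum to 4 (valence 4) → 0 H
  atom 8: O, bond orders sum to 2 (valence 2) → 0 H
  atom 9: C, bond orders sum to 1 (valence 4) → 3 H
  atom 10: C, bond orders sum to 2 (valence 4) → 2 H
  atom 11: C, bond orders sum to 2 (valence 4) → 2 H
  atom 12: C, bond orders sum to 2 (valence 4) → 2 H
  atom 13: C, bond orders sum to 2 (valence 4) → 2 H
  atom 14: C, bond orders sum to 2 (valence 4) → 2 H
  atom 15: C, bond orders sum to 4 (valence 4) → 0 H
  atom 16: O, bond orders sum to 2 (valence 2) → 0 H
  atom 17: O, bond orders sum to 1 (valence 2) → 1 H
Totals → C:13, H:21, I:1, O:3.

C13H21IO3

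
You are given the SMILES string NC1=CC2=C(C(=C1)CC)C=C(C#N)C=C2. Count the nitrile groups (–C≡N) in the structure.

1

The nitrile motif appears at heavy-atom position 12 in the SMILES.
Other groups present: 1 primary amine.
Nitrile count: 1.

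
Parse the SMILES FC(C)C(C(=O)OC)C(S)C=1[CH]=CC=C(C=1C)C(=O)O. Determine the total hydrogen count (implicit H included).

17

Walk through each heavy atom and fill implicit hydrogens from standard valence (C 4, N 3, O 2, S 2, halogen 1):
  atom 1: F (halogen, monovalent) → 0 H
  atom 2: C, bond orders sum to 3 (valence 4) → 1 H
  atom 3: C, bond orders sum to 1 (valence 4) → 3 H
  atom 4: C, bond orders sum to 3 (valence 4) → 1 H
  atom 5: C, bond orders sum to 4 (valence 4) → 0 H
  atom 6: O, bond orders sum to 2 (valence 2) → 0 H
  atom 7: O, bond orders sum to 2 (valence 2) → 0 H
  atom 8: C, bond orders sum to 1 (valence 4) → 3 H
  atom 9: C, bond orders sum to 3 (valence 4) → 1 H
  atom 10: S, bond orders sum to 1 (valence 2) → 1 H
  atom 11: C, bond orders sum to 4 (valence 4) → 0 H
  atom 12: C with explicit H count 1
  atom 13: C, bond orders sum to 3 (valence 4) → 1 H
  atom 14: C, bond orders sum to 3 (valence 4) → 1 H
  atom 15: C, bond orders sum to 4 (valence 4) → 0 H
  atom 16: C, bond orders sum to 4 (valence 4) → 0 H
  atom 17: C, bond orders sum to 1 (valence 4) → 3 H
  atom 18: C, bond orders sum to 4 (valence 4) → 0 H
  atom 19: O, bond orders sum to 2 (valence 2) → 0 H
  atom 20: O, bond orders sum to 1 (valence 2) → 1 H
Total hydrogens: 17.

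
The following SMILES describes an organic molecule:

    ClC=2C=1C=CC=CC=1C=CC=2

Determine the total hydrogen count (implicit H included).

7

Walk through each heavy atom and fill implicit hydrogens from standard valence (C 4, N 3, O 2, S 2, halogen 1):
  atom 1: Cl (halogen, monovalent) → 0 H
  atom 2: C, bond orders sum to 4 (valence 4) → 0 H
  atom 3: C, bond orders sum to 4 (valence 4) → 0 H
  atom 4: C, bond orders sum to 3 (valence 4) → 1 H
  atom 5: C, bond orders sum to 3 (valence 4) → 1 H
  atom 6: C, bond orders sum to 3 (valence 4) → 1 H
  atom 7: C, bond orders sum to 3 (valence 4) → 1 H
  atom 8: C, bond orders sum to 4 (valence 4) → 0 H
  atom 9: C, bond orders sum to 3 (valence 4) → 1 H
  atom 10: C, bond orders sum to 3 (valence 4) → 1 H
  atom 11: C, bond orders sum to 3 (valence 4) → 1 H
Total hydrogens: 7.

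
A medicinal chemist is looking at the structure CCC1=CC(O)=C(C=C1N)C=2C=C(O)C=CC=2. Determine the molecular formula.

C14H15NO2

Walk through each heavy atom and fill implicit hydrogens from standard valence (C 4, N 3, O 2, S 2, halogen 1):
  atom 1: C, bond orders sum to 1 (valence 4) → 3 H
  atom 2: C, bond orders sum to 2 (valence 4) → 2 H
  atom 3: C, bond orders sum to 4 (valence 4) → 0 H
  atom 4: C, bond orders sum to 3 (valence 4) → 1 H
  atom 5: C, bond orders sum to 4 (valence 4) → 0 H
  atom 6: O, bond orders sum to 1 (valence 2) → 1 H
  atom 7: C, bond orders sum to 4 (valence 4) → 0 H
  atom 8: C, bond orders sum to 3 (valence 4) → 1 H
  atom 9: C, bond orders sum to 4 (valence 4) → 0 H
  atom 10: N, bond orders sum to 1 (valence 3) → 2 H
  atom 11: C, bond orders sum to 4 (valence 4) → 0 H
  atom 12: C, bond orders sum to 3 (valence 4) → 1 H
  atom 13: C, bond orders sum to 4 (valence 4) → 0 H
  atom 14: O, bond orders sum to 1 (valence 2) → 1 H
  atom 15: C, bond orders sum to 3 (valence 4) → 1 H
  atom 16: C, bond orders sum to 3 (valence 4) → 1 H
  atom 17: C, bond orders sum to 3 (valence 4) → 1 H
Totals → C:14, H:15, N:1, O:2.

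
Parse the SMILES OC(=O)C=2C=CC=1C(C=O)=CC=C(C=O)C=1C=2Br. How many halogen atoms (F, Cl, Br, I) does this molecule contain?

Halogen atoms appear at heavy-atom position 18 (1×Br).
Other groups present: 2 aldehyde, 1 carboxylic acid.
Halogen count: 1.

1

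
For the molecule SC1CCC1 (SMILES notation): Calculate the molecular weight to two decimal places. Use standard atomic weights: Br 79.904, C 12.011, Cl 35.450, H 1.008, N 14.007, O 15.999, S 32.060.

First, the molecular formula is C4H8S (counting implicit H from valence).
  C: 4 × 12.011 = 48.044
  H: 8 × 1.008 = 8.064
  S: 1 × 32.060 = 32.060
Sum: 4×12.011 + 8×1.008 + 1×32.060 = 88.168 → 88.17 g/mol.

88.17 g/mol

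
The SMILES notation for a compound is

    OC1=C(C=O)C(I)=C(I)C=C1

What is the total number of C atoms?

7

Count every carbon token in the SMILES (each C, including those in ring-closure positions and inside branches).
Carbon count: 7.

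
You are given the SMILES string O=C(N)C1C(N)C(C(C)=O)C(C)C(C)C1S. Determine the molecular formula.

Walk through each heavy atom and fill implicit hydrogens from standard valence (C 4, N 3, O 2, S 2, halogen 1):
  atom 1: O, bond orders sum to 2 (valence 2) → 0 H
  atom 2: C, bond orders sum to 4 (valence 4) → 0 H
  atom 3: N, bond orders sum to 1 (valence 3) → 2 H
  atom 4: C, bond orders sum to 3 (valence 4) → 1 H
  atom 5: C, bond orders sum to 3 (valence 4) → 1 H
  atom 6: N, bond orders sum to 1 (valence 3) → 2 H
  atom 7: C, bond orders sum to 3 (valence 4) → 1 H
  atom 8: C, bond orders sum to 4 (valence 4) → 0 H
  atom 9: C, bond orders sum to 1 (valence 4) → 3 H
  atom 10: O, bond orders sum to 2 (valence 2) → 0 H
  atom 11: C, bond orders sum to 3 (valence 4) → 1 H
  atom 12: C, bond orders sum to 1 (valence 4) → 3 H
  atom 13: C, bond orders sum to 3 (valence 4) → 1 H
  atom 14: C, bond orders sum to 1 (valence 4) → 3 H
  atom 15: C, bond orders sum to 3 (valence 4) → 1 H
  atom 16: S, bond orders sum to 1 (valence 2) → 1 H
Totals → C:11, H:20, N:2, O:2, S:1.
In Hill order: C11H20N2O2S.

C11H20N2O2S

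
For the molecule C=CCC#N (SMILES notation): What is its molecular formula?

Walk through each heavy atom and fill implicit hydrogens from standard valence (C 4, N 3, O 2, S 2, halogen 1):
  atom 1: C, bond orders sum to 2 (valence 4) → 2 H
  atom 2: C, bond orders sum to 3 (valence 4) → 1 H
  atom 3: C, bond orders sum to 2 (valence 4) → 2 H
  atom 4: C, bond orders sum to 4 (valence 4) → 0 H
  atom 5: N, bond orders sum to 3 (valence 3) → 0 H
Totals → C:4, H:5, N:1.
In Hill order: C4H5N.

C4H5N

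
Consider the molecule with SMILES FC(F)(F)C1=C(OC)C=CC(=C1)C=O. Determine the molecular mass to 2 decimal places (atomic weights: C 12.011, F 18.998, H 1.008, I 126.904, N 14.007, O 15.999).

First, the molecular formula is C9H7F3O2 (counting implicit H from valence).
  C: 9 × 12.011 = 108.099
  F: 3 × 18.998 = 56.994
  H: 7 × 1.008 = 7.056
  O: 2 × 15.999 = 31.998
Sum: 9×12.011 + 3×18.998 + 7×1.008 + 2×15.999 = 204.147 → 204.15 g/mol.

204.15 g/mol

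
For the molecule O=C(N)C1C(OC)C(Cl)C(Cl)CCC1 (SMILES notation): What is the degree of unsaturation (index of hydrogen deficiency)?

2

Degree of unsaturation = (number of rings) + (number of π bonds).
Ring closures in the SMILES: 1.
π bonds: 1 double bond (each 1 DoU) → 1 DoU from unsaturation.
Total DoU = 1 + 1 = 2.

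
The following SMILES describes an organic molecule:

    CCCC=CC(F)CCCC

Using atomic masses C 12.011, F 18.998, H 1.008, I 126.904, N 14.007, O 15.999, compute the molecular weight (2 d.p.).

First, the molecular formula is C10H19F (counting implicit H from valence).
  C: 10 × 12.011 = 120.110
  F: 1 × 18.998 = 18.998
  H: 19 × 1.008 = 19.152
Sum: 10×12.011 + 1×18.998 + 19×1.008 = 158.260 → 158.26 g/mol.

158.26 g/mol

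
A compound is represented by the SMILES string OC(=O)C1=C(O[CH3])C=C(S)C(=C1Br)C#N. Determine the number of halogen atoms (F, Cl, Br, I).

1

Halogen atoms appear at heavy-atom position 13 (1×Br).
Other groups present: 1 carboxylic acid, 1 ether, 1 nitrile, 1 thiol.
Halogen count: 1.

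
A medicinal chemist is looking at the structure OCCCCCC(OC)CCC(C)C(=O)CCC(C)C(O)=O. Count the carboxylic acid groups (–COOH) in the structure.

1

The carboxylic acid motif appears at heavy-atom position 20 in the SMILES.
Other groups present: 1 ether, 1 hydroxyl, 1 ketone.
Carboxylic acid count: 1.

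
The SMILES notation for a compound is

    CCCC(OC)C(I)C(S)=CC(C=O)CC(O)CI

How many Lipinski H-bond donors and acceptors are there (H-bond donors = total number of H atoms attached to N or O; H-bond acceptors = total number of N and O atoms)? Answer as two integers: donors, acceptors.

1, 3

Donors: find every N or O and count the H atoms it carries.
  atom 5 (O): bond orders sum to 2 → 0 H
  atom 14 (O): bond orders sum to 2 → 0 H
  atom 17 (O): bond orders sum to 1 → 1 H
Lipinski HBD = 1.
Acceptors: N atoms = 0, O atoms = 3 → HBA = 3.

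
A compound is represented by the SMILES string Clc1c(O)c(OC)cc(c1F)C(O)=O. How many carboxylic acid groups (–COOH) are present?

The carboxylic acid motif appears at heavy-atom position 12 in the SMILES.
Other groups present: 1 ether, 1 hydroxyl.
Carboxylic acid count: 1.

1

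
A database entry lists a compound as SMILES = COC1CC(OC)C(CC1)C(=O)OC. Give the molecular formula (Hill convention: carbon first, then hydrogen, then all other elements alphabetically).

Walk through each heavy atom and fill implicit hydrogens from standard valence (C 4, N 3, O 2, S 2, halogen 1):
  atom 1: C, bond orders sum to 1 (valence 4) → 3 H
  atom 2: O, bond orders sum to 2 (valence 2) → 0 H
  atom 3: C, bond orders sum to 3 (valence 4) → 1 H
  atom 4: C, bond orders sum to 2 (valence 4) → 2 H
  atom 5: C, bond orders sum to 3 (valence 4) → 1 H
  atom 6: O, bond orders sum to 2 (valence 2) → 0 H
  atom 7: C, bond orders sum to 1 (valence 4) → 3 H
  atom 8: C, bond orders sum to 3 (valence 4) → 1 H
  atom 9: C, bond orders sum to 2 (valence 4) → 2 H
  atom 10: C, bond orders sum to 2 (valence 4) → 2 H
  atom 11: C, bond orders sum to 4 (valence 4) → 0 H
  atom 12: O, bond orders sum to 2 (valence 2) → 0 H
  atom 13: O, bond orders sum to 2 (valence 2) → 0 H
  atom 14: C, bond orders sum to 1 (valence 4) → 3 H
Totals → C:10, H:18, O:4.
In Hill order: C10H18O4.

C10H18O4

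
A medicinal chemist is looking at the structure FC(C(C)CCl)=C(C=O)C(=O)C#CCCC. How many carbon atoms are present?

Count every carbon token in the SMILES (each C, including those in ring-closure positions and inside branches).
Carbon count: 12.

12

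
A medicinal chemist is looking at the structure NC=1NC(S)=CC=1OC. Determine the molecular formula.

C5H8N2OS

Walk through each heavy atom and fill implicit hydrogens from standard valence (C 4, N 3, O 2, S 2, halogen 1):
  atom 1: N, bond orders sum to 1 (valence 3) → 2 H
  atom 2: C, bond orders sum to 4 (valence 4) → 0 H
  atom 3: N, bond orders sum to 2 (valence 3) → 1 H
  atom 4: C, bond orders sum to 4 (valence 4) → 0 H
  atom 5: S, bond orders sum to 1 (valence 2) → 1 H
  atom 6: C, bond orders sum to 3 (valence 4) → 1 H
  atom 7: C, bond orders sum to 4 (valence 4) → 0 H
  atom 8: O, bond orders sum to 2 (valence 2) → 0 H
  atom 9: C, bond orders sum to 1 (valence 4) → 3 H
Totals → C:5, H:8, N:2, O:1, S:1.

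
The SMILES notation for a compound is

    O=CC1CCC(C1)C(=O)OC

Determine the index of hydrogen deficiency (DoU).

Degree of unsaturation = (number of rings) + (number of π bonds).
Ring closures in the SMILES: 1.
π bonds: 2 double bonds (each 1 DoU) → 2 DoU from unsaturation.
Total DoU = 1 + 2 = 3.

3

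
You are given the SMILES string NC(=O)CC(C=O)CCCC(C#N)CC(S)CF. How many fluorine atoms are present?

1

Scan the SMILES for F atoms (remember two-letter symbols like Cl and Br are single atoms).
Fluorine count: 1.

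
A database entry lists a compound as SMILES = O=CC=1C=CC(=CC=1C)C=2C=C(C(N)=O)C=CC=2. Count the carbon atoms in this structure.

15

Count every carbon token in the SMILES (each C, including those in ring-closure positions and inside branches).
Carbon count: 15.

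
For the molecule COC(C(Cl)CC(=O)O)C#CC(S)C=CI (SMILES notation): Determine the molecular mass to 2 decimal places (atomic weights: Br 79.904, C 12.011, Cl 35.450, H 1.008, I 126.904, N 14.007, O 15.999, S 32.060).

First, the molecular formula is C10H12ClIO3S (counting implicit H from valence).
  C: 10 × 12.011 = 120.110
  Cl: 1 × 35.450 = 35.450
  H: 12 × 1.008 = 12.096
  I: 1 × 126.904 = 126.904
  O: 3 × 15.999 = 47.997
  S: 1 × 32.060 = 32.060
Sum: 10×12.011 + 1×35.450 + 12×1.008 + 1×126.904 + 3×15.999 + 1×32.060 = 374.617 → 374.62 g/mol.

374.62 g/mol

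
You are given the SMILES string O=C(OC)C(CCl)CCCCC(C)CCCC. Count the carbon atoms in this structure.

Count every carbon token in the SMILES (each C, including those in ring-closure positions and inside branches).
Carbon count: 14.

14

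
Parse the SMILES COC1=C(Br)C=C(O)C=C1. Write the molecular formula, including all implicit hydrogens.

C7H7BrO2

Walk through each heavy atom and fill implicit hydrogens from standard valence (C 4, N 3, O 2, S 2, halogen 1):
  atom 1: C, bond orders sum to 1 (valence 4) → 3 H
  atom 2: O, bond orders sum to 2 (valence 2) → 0 H
  atom 3: C, bond orders sum to 4 (valence 4) → 0 H
  atom 4: C, bond orders sum to 4 (valence 4) → 0 H
  atom 5: Br (halogen, monovalent) → 0 H
  atom 6: C, bond orders sum to 3 (valence 4) → 1 H
  atom 7: C, bond orders sum to 4 (valence 4) → 0 H
  atom 8: O, bond orders sum to 1 (valence 2) → 1 H
  atom 9: C, bond orders sum to 3 (valence 4) → 1 H
  atom 10: C, bond orders sum to 3 (valence 4) → 1 H
Totals → C:7, H:7, Br:1, O:2.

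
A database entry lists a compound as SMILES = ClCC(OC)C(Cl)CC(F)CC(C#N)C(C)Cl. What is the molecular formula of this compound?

C11H17Cl3FNO

Walk through each heavy atom and fill implicit hydrogens from standard valence (C 4, N 3, O 2, S 2, halogen 1):
  atom 1: Cl (halogen, monovalent) → 0 H
  atom 2: C, bond orders sum to 2 (valence 4) → 2 H
  atom 3: C, bond orders sum to 3 (valence 4) → 1 H
  atom 4: O, bond orders sum to 2 (valence 2) → 0 H
  atom 5: C, bond orders sum to 1 (valence 4) → 3 H
  atom 6: C, bond orders sum to 3 (valence 4) → 1 H
  atom 7: Cl (halogen, monovalent) → 0 H
  atom 8: C, bond orders sum to 2 (valence 4) → 2 H
  atom 9: C, bond orders sum to 3 (valence 4) → 1 H
  atom 10: F (halogen, monovalent) → 0 H
  atom 11: C, bond orders sum to 2 (valence 4) → 2 H
  atom 12: C, bond orders sum to 3 (valence 4) → 1 H
  atom 13: C, bond orders sum to 4 (valence 4) → 0 H
  atom 14: N, bond orders sum to 3 (valence 3) → 0 H
  atom 15: C, bond orders sum to 3 (valence 4) → 1 H
  atom 16: C, bond orders sum to 1 (valence 4) → 3 H
  atom 17: Cl (halogen, monovalent) → 0 H
Totals → C:11, H:17, Cl:3, F:1, N:1, O:1.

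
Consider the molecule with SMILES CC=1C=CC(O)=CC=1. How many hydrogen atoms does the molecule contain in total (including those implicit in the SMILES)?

Walk through each heavy atom and fill implicit hydrogens from standard valence (C 4, N 3, O 2, S 2, halogen 1):
  atom 1: C, bond orders sum to 1 (valence 4) → 3 H
  atom 2: C, bond orders sum to 4 (valence 4) → 0 H
  atom 3: C, bond orders sum to 3 (valence 4) → 1 H
  atom 4: C, bond orders sum to 3 (valence 4) → 1 H
  atom 5: C, bond orders sum to 4 (valence 4) → 0 H
  atom 6: O, bond orders sum to 1 (valence 2) → 1 H
  atom 7: C, bond orders sum to 3 (valence 4) → 1 H
  atom 8: C, bond orders sum to 3 (valence 4) → 1 H
Total hydrogens: 8.

8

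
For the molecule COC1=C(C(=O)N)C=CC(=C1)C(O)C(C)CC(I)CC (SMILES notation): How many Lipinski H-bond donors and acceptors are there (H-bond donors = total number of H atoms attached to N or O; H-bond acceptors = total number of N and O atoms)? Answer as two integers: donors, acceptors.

Donors: find every N or O and count the H atoms it carries.
  atom 2 (O): bond orders sum to 2 → 0 H
  atom 6 (O): bond orders sum to 2 → 0 H
  atom 7 (N): bond orders sum to 1 → 2 H
  atom 13 (O): bond orders sum to 1 → 1 H
Lipinski HBD = 3.
Acceptors: N atoms = 1, O atoms = 3 → HBA = 4.

3, 4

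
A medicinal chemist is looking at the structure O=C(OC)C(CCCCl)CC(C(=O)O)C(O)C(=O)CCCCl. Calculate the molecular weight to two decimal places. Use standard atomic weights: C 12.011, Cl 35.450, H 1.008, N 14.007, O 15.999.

357.22 g/mol

First, the molecular formula is C14H22Cl2O6 (counting implicit H from valence).
  C: 14 × 12.011 = 168.154
  Cl: 2 × 35.450 = 70.900
  H: 22 × 1.008 = 22.176
  O: 6 × 15.999 = 95.994
Sum: 14×12.011 + 2×35.450 + 22×1.008 + 6×15.999 = 357.224 → 357.22 g/mol.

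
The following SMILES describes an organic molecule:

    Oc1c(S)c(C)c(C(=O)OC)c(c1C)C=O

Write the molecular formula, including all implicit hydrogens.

Walk through each heavy atom and fill implicit hydrogens from standard valence (C 4, N 3, O 2, S 2, halogen 1); for lowercase aromatic atoms, an aromatic c carries 1 H when it has two neighbours and 0 H with three, and aromatic n carries 0 H:
  atom 1: O, bond orders sum to 1 (valence 2) → 1 H
  atom 2: aromatic c, 3 neighbours → 0 H
  atom 3: aromatic c, 3 neighbours → 0 H
  atom 4: S, bond orders sum to 1 (valence 2) → 1 H
  atom 5: aromatic c, 3 neighbours → 0 H
  atom 6: C, bond orders sum to 1 (valence 4) → 3 H
  atom 7: aromatic c, 3 neighbours → 0 H
  atom 8: C, bond orders sum to 4 (valence 4) → 0 H
  atom 9: O, bond orders sum to 2 (valence 2) → 0 H
  atom 10: O, bond orders sum to 2 (valence 2) → 0 H
  atom 11: C, bond orders sum to 1 (valence 4) → 3 H
  atom 12: aromatic c, 3 neighbours → 0 H
  atom 13: aromatic c, 3 neighbours → 0 H
  atom 14: C, bond orders sum to 1 (valence 4) → 3 H
  atom 15: C, bond orders sum to 3 (valence 4) → 1 H
  atom 16: O, bond orders sum to 2 (valence 2) → 0 H
Totals → C:11, H:12, O:4, S:1.

C11H12O4S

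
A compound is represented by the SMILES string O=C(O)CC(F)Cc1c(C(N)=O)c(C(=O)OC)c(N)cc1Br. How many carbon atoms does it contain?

Count every carbon token in the SMILES (each C, including those in ring-closure positions and inside branches).
Carbon count: 13.

13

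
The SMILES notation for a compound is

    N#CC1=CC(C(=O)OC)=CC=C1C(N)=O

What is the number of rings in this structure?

1

In SMILES, each pair of matching ring-closure digits denotes one ring-closing bond; the number of such bonds equals the number of independent rings.
Ring-closure bonds here: 1.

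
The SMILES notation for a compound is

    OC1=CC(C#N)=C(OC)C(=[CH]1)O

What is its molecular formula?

Walk through each heavy atom and fill implicit hydrogens from standard valence (C 4, N 3, O 2, S 2, halogen 1):
  atom 1: O, bond orders sum to 1 (valence 2) → 1 H
  atom 2: C, bond orders sum to 4 (valence 4) → 0 H
  atom 3: C, bond orders sum to 3 (valence 4) → 1 H
  atom 4: C, bond orders sum to 4 (valence 4) → 0 H
  atom 5: C, bond orders sum to 4 (valence 4) → 0 H
  atom 6: N, bond orders sum to 3 (valence 3) → 0 H
  atom 7: C, bond orders sum to 4 (valence 4) → 0 H
  atom 8: O, bond orders sum to 2 (valence 2) → 0 H
  atom 9: C, bond orders sum to 1 (valence 4) → 3 H
  atom 10: C, bond orders sum to 4 (valence 4) → 0 H
  atom 11: C with explicit H count 1
  atom 12: O, bond orders sum to 1 (valence 2) → 1 H
Totals → C:8, H:7, N:1, O:3.

C8H7NO3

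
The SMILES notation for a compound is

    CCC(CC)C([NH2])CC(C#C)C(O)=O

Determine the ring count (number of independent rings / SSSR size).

In SMILES, each pair of matching ring-closure digits denotes one ring-closing bond; the number of such bonds equals the number of independent rings.
Ring-closure bonds here: 0.

0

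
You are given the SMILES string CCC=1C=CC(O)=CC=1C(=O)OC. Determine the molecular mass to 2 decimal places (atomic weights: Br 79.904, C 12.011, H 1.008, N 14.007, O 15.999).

First, the molecular formula is C10H12O3 (counting implicit H from valence).
  C: 10 × 12.011 = 120.110
  H: 12 × 1.008 = 12.096
  O: 3 × 15.999 = 47.997
Sum: 10×12.011 + 12×1.008 + 3×15.999 = 180.203 → 180.20 g/mol.

180.20 g/mol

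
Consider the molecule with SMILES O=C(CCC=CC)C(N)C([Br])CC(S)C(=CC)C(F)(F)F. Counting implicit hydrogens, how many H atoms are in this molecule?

Walk through each heavy atom and fill implicit hydrogens from standard valence (C 4, N 3, O 2, S 2, halogen 1):
  atom 1: O, bond orders sum to 2 (valence 2) → 0 H
  atom 2: C, bond orders sum to 4 (valence 4) → 0 H
  atom 3: C, bond orders sum to 2 (valence 4) → 2 H
  atom 4: C, bond orders sum to 2 (valence 4) → 2 H
  atom 5: C, bond orders sum to 3 (valence 4) → 1 H
  atom 6: C, bond orders sum to 3 (valence 4) → 1 H
  atom 7: C, bond orders sum to 1 (valence 4) → 3 H
  atom 8: C, bond orders sum to 3 (valence 4) → 1 H
  atom 9: N, bond orders sum to 1 (valence 3) → 2 H
  atom 10: C, bond orders sum to 3 (valence 4) → 1 H
  atom 11: Br with explicit H count 0
  atom 12: C, bond orders sum to 2 (valence 4) → 2 H
  atom 13: C, bond orders sum to 3 (valence 4) → 1 H
  atom 14: S, bond orders sum to 1 (valence 2) → 1 H
  atom 15: C, bond orders sum to 4 (valence 4) → 0 H
  atom 16: C, bond orders sum to 3 (valence 4) → 1 H
  atom 17: C, bond orders sum to 1 (valence 4) → 3 H
  atom 18: C, bond orders sum to 4 (valence 4) → 0 H
  atom 19: F (halogen, monovalent) → 0 H
  atom 20: F (halogen, monovalent) → 0 H
  atom 21: F (halogen, monovalent) → 0 H
Total hydrogens: 21.

21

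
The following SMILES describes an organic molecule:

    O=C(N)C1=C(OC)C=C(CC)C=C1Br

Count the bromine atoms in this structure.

Scan the SMILES for Br atoms (remember two-letter symbols like Cl and Br are single atoms).
Bromine count: 1.

1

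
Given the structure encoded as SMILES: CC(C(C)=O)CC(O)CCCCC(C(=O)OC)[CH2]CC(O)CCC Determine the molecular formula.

C19H36O5

Walk through each heavy atom and fill implicit hydrogens from standard valence (C 4, N 3, O 2, S 2, halogen 1):
  atom 1: C, bond orders sum to 1 (valence 4) → 3 H
  atom 2: C, bond orders sum to 3 (valence 4) → 1 H
  atom 3: C, bond orders sum to 4 (valence 4) → 0 H
  atom 4: C, bond orders sum to 1 (valence 4) → 3 H
  atom 5: O, bond orders sum to 2 (valence 2) → 0 H
  atom 6: C, bond orders sum to 2 (valence 4) → 2 H
  atom 7: C, bond orders sum to 3 (valence 4) → 1 H
  atom 8: O, bond orders sum to 1 (valence 2) → 1 H
  atom 9: C, bond orders sum to 2 (valence 4) → 2 H
  atom 10: C, bond orders sum to 2 (valence 4) → 2 H
  atom 11: C, bond orders sum to 2 (valence 4) → 2 H
  atom 12: C, bond orders sum to 2 (valence 4) → 2 H
  atom 13: C, bond orders sum to 3 (valence 4) → 1 H
  atom 14: C, bond orders sum to 4 (valence 4) → 0 H
  atom 15: O, bond orders sum to 2 (valence 2) → 0 H
  atom 16: O, bond orders sum to 2 (valence 2) → 0 H
  atom 17: C, bond orders sum to 1 (valence 4) → 3 H
  atom 18: C with explicit H count 2
  atom 19: C, bond orders sum to 2 (valence 4) → 2 H
  atom 20: C, bond orders sum to 3 (valence 4) → 1 H
  atom 21: O, bond orders sum to 1 (valence 2) → 1 H
  atom 22: C, bond orders sum to 2 (valence 4) → 2 H
  atom 23: C, bond orders sum to 2 (valence 4) → 2 H
  atom 24: C, bond orders sum to 1 (valence 4) → 3 H
Totals → C:19, H:36, O:5.
In Hill order: C19H36O5.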